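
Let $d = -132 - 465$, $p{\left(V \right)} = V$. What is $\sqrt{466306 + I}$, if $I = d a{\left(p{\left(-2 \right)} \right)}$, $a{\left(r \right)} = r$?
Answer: $50 \sqrt{187} \approx 683.74$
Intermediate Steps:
$d = -597$ ($d = -132 - 465 = -597$)
$I = 1194$ ($I = \left(-597\right) \left(-2\right) = 1194$)
$\sqrt{466306 + I} = \sqrt{466306 + 1194} = \sqrt{467500} = 50 \sqrt{187}$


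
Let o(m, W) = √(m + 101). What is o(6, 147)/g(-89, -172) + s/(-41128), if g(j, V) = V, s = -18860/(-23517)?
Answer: -4715/241801794 - √107/172 ≈ -0.060160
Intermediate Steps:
s = 18860/23517 (s = -18860*(-1/23517) = 18860/23517 ≈ 0.80197)
o(m, W) = √(101 + m)
o(6, 147)/g(-89, -172) + s/(-41128) = √(101 + 6)/(-172) + (18860/23517)/(-41128) = √107*(-1/172) + (18860/23517)*(-1/41128) = -√107/172 - 4715/241801794 = -4715/241801794 - √107/172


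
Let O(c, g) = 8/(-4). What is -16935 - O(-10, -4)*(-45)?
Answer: -17025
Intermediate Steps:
O(c, g) = -2 (O(c, g) = 8*(-¼) = -2)
-16935 - O(-10, -4)*(-45) = -16935 - (-2)*(-45) = -16935 - 1*90 = -16935 - 90 = -17025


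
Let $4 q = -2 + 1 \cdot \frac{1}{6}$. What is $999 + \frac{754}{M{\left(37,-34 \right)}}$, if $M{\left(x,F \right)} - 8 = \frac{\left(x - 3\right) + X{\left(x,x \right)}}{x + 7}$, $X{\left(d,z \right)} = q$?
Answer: $\frac{10039971}{9253} \approx 1085.1$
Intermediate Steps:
$q = - \frac{11}{24}$ ($q = \frac{-2 + 1 \cdot \frac{1}{6}}{4} = \frac{-2 + \frac{1}{6}}{4} = \frac{1}{4} \left(- \frac{11}{6}\right) = - \frac{11}{24} \approx -0.45833$)
$X{\left(d,z \right)} = - \frac{11}{24}$
$M{\left(x,F \right)} = 8 + \frac{- \frac{83}{24} + x}{7 + x}$ ($M{\left(x,F \right)} = 8 + \frac{\left(x - 3\right) - \frac{11}{24}}{x + 7} = 8 + \frac{\left(-3 + x\right) - \frac{11}{24}}{7 + x} = 8 + \frac{- \frac{83}{24} + x}{7 + x}$)
$999 + \frac{754}{M{\left(37,-34 \right)}} = 999 + \frac{754}{\frac{1}{24} \frac{1}{7 + 37} \left(1261 + 216 \cdot 37\right)} = 999 + \frac{754}{\frac{1}{24} \cdot \frac{1}{44} \left(1261 + 7992\right)} = 999 + \frac{754}{\frac{1}{24} \cdot \frac{1}{44} \cdot 9253} = 999 + \frac{754}{\frac{9253}{1056}} = 999 + 754 \cdot \frac{1056}{9253} = 999 + \frac{796224}{9253} = \frac{10039971}{9253}$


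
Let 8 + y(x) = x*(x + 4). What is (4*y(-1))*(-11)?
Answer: 484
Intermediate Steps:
y(x) = -8 + x*(4 + x) (y(x) = -8 + x*(x + 4) = -8 + x*(4 + x))
(4*y(-1))*(-11) = (4*(-8 + (-1)**2 + 4*(-1)))*(-11) = (4*(-8 + 1 - 4))*(-11) = (4*(-11))*(-11) = -44*(-11) = 484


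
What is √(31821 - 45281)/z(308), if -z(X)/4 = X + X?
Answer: -I*√3365/1232 ≈ -0.047085*I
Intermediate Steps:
z(X) = -8*X (z(X) = -4*(X + X) = -8*X)
√(31821 - 45281)/z(308) = √(31821 - 45281)/((-8*308)) = √(-13460)/(-2464) = (2*I*√3365)*(-1/2464) = -I*√3365/1232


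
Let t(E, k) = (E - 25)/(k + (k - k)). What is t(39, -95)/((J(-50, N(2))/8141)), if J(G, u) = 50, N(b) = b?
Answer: -56987/2375 ≈ -23.995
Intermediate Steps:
t(E, k) = (-25 + E)/k (t(E, k) = (-25 + E)/(k + 0) = (-25 + E)/k)
t(39, -95)/((J(-50, N(2))/8141)) = ((-25 + 39)/(-95))/((50/8141)) = (-1/95*14)/((50*(1/8141))) = -14/(95*50/8141) = -14/95*8141/50 = -56987/2375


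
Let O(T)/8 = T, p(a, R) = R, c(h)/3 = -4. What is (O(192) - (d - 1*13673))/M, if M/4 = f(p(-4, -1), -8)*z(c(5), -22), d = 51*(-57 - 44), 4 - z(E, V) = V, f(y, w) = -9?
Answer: -2545/117 ≈ -21.752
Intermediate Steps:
c(h) = -12 (c(h) = 3*(-4) = -12)
z(E, V) = 4 - V
O(T) = 8*T
d = -5151 (d = 51*(-101) = -5151)
M = -936 (M = 4*(-9*(4 - 1*(-22))) = 4*(-9*(4 + 22)) = 4*(-9*26) = 4*(-234) = -936)
(O(192) - (d - 1*13673))/M = (8*192 - (-5151 - 1*13673))/(-936) = (1536 - (-5151 - 13673))*(-1/936) = (1536 - 1*(-18824))*(-1/936) = (1536 + 18824)*(-1/936) = 20360*(-1/936) = -2545/117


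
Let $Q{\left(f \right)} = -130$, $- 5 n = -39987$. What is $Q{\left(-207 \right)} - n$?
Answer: $- \frac{40637}{5} \approx -8127.4$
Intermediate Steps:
$n = \frac{39987}{5}$ ($n = \left(- \frac{1}{5}\right) \left(-39987\right) = \frac{39987}{5} \approx 7997.4$)
$Q{\left(-207 \right)} - n = -130 - \frac{39987}{5} = - \frac{40637}{5}$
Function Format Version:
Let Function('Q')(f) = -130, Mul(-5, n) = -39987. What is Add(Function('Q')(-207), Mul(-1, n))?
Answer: Rational(-40637, 5) ≈ -8127.4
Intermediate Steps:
n = Rational(39987, 5) (n = Mul(Rational(-1, 5), -39987) = Rational(39987, 5) ≈ 7997.4)
Add(Function('Q')(-207), Mul(-1, n)) = Add(-130, Mul(-1, Rational(39987, 5))) = Add(-130, Rational(-39987, 5)) = Rational(-40637, 5)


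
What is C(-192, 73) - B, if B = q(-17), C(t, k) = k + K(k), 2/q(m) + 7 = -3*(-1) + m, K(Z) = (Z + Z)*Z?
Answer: 225353/21 ≈ 10731.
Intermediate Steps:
K(Z) = 2*Z**2 (K(Z) = (2*Z)*Z = 2*Z**2)
q(m) = 2/(-4 + m) (q(m) = 2/(-7 + (-3*(-1) + m)) = 2/(-7 + (3 + m)) = 2/(-4 + m))
C(t, k) = k + 2*k**2
B = -2/21 (B = 2/(-4 - 17) = 2/(-21) = 2*(-1/21) = -2/21 ≈ -0.095238)
C(-192, 73) - B = 73*(1 + 2*73) - 1*(-2/21) = 73*(1 + 146) + 2/21 = 73*147 + 2/21 = 10731 + 2/21 = 225353/21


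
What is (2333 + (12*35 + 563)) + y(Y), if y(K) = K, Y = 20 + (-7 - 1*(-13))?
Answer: 3342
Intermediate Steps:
Y = 26 (Y = 20 + (-7 + 13) = 20 + 6 = 26)
(2333 + (12*35 + 563)) + y(Y) = (2333 + (12*35 + 563)) + 26 = (2333 + (420 + 563)) + 26 = (2333 + 983) + 26 = 3316 + 26 = 3342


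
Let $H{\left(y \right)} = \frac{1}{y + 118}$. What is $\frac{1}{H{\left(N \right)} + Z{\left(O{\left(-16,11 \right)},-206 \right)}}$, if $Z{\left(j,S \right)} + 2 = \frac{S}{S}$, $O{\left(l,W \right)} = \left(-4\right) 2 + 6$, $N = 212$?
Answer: $- \frac{330}{329} \approx -1.003$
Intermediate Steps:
$H{\left(y \right)} = \frac{1}{118 + y}$
$O{\left(l,W \right)} = -2$ ($O{\left(l,W \right)} = -8 + 6 = -2$)
$Z{\left(j,S \right)} = -1$ ($Z{\left(j,S \right)} = -2 + \frac{S}{S} = -2 + 1 = -1$)
$\frac{1}{H{\left(N \right)} + Z{\left(O{\left(-16,11 \right)},-206 \right)}} = \frac{1}{\frac{1}{118 + 212} - 1} = \frac{1}{\frac{1}{330} - 1} = \frac{1}{- \frac{329}{330}} = - \frac{330}{329}$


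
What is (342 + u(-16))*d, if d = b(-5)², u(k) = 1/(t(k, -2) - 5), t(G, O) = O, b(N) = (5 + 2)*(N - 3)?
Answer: 1072064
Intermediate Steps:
b(N) = -21 + 7*N (b(N) = 7*(-3 + N) = -21 + 7*N)
u(k) = -⅐ (u(k) = 1/(-2 - 5) = 1/(-7) = -⅐)
d = 3136 (d = (-21 + 7*(-5))² = (-21 - 35)² = (-56)² = 3136)
(342 + u(-16))*d = (342 - ⅐)*3136 = (2393/7)*3136 = 1072064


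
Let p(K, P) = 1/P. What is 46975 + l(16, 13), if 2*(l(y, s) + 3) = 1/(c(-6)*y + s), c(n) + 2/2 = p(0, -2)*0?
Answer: 281831/6 ≈ 46972.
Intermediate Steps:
c(n) = -1 (c(n) = -1 + 0/(-2) = -1 - ½*0 = -1 + 0 = -1)
l(y, s) = -3 + 1/(2*(s - y)) (l(y, s) = -3 + 1/(2*(-y + s)) = -3 + 1/(2*(s - y)))
46975 + l(16, 13) = 46975 + (½ - 3*13 + 3*16)/(13 - 1*16) = 46975 + (½ - 39 + 48)/(13 - 16) = 46975 + (19/2)/(-3) = 46975 - ⅓*19/2 = 46975 - 19/6 = 281831/6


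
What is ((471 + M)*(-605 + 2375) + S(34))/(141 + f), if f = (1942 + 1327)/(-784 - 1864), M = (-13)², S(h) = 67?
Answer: 2999831816/370099 ≈ 8105.5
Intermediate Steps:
M = 169
f = -3269/2648 (f = 3269/(-2648) = 3269*(-1/2648) = -3269/2648 ≈ -1.2345)
((471 + M)*(-605 + 2375) + S(34))/(141 + f) = ((471 + 169)*(-605 + 2375) + 67)/(141 - 3269/2648) = (640*1770 + 67)/(370099/2648) = (1132800 + 67)*(2648/370099) = 1132867*(2648/370099) = 2999831816/370099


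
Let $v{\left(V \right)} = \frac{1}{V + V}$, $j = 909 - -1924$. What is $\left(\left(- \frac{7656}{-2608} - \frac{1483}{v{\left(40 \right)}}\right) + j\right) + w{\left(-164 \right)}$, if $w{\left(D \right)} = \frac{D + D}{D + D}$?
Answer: $- \frac{37751799}{326} \approx -1.158 \cdot 10^{5}$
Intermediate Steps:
$j = 2833$ ($j = 909 + 1924 = 2833$)
$v{\left(V \right)} = \frac{1}{2 V}$
$w{\left(D \right)} = 1$ ($w{\left(D \right)} = \frac{2 D}{2 D} = 2 D \frac{1}{2 D} = 1$)
$\left(\left(- \frac{7656}{-2608} - \frac{1483}{v{\left(40 \right)}}\right) + j\right) + w{\left(-164 \right)} = \left(\left(- \frac{7656}{-2608} - \frac{1483}{\frac{1}{2} \cdot \frac{1}{40}}\right) + 2833\right) + 1 = \left(\left(\left(-7656\right) \left(- \frac{1}{2608}\right) - \frac{1483}{\frac{1}{2} \cdot \frac{1}{40}}\right) + 2833\right) + 1 = \left(\left(\frac{957}{326} - 1483 \frac{1}{\frac{1}{80}}\right) + 2833\right) + 1 = \left(\left(\frac{957}{326} - 118640\right) + 2833\right) + 1 = \left(- \frac{38675683}{326} + 2833\right) + 1 = - \frac{37752125}{326} + 1 = - \frac{37751799}{326}$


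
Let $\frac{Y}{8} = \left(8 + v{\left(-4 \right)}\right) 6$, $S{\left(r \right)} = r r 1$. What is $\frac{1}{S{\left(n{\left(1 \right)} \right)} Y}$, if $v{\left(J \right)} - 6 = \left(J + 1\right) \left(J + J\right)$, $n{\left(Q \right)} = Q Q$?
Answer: $\frac{1}{1824} \approx 0.00054825$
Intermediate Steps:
$n{\left(Q \right)} = Q^{2}$
$S{\left(r \right)} = r^{2}$ ($S{\left(r \right)} = r^{2} \cdot 1 = r^{2}$)
$v{\left(J \right)} = 6 + 2 J \left(1 + J\right)$ ($v{\left(J \right)} = 6 + \left(J + 1\right) \left(J + J\right) = 6 + \left(1 + J\right) 2 J = 6 + 2 J \left(1 + J\right)$)
$Y = 1824$ ($Y = 8 \left(8 + \left(6 + 2 \left(-4\right) + 2 \left(-4\right)^{2}\right)\right) 6 = 8 \left(8 + \left(6 - 8 + 2 \cdot 16\right)\right) 6 = 8 \left(8 + \left(6 - 8 + 32\right)\right) 6 = 8 \left(8 + 30\right) 6 = 8 \cdot 38 \cdot 6 = 8 \cdot 228 = 1824$)
$\frac{1}{S{\left(n{\left(1 \right)} \right)} Y} = \frac{1}{\left(1^{2}\right)^{2} \cdot 1824} = \frac{1}{1^{2} \cdot 1824} = \frac{1}{1 \cdot 1824} = \frac{1}{1824}$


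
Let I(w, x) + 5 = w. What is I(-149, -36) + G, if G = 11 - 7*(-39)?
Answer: 130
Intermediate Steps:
I(w, x) = -5 + w
G = 284 (G = 11 + 273 = 284)
I(-149, -36) + G = (-5 - 149) + 284 = -154 + 284 = 130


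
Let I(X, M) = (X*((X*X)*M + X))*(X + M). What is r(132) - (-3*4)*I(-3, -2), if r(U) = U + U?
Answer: -3516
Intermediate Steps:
I(X, M) = X*(M + X)*(X + M*X²) (I(X, M) = (X*(X²*M + X))*(M + X) = (X*(M*X² + X))*(M + X) = (X*(X + M*X²))*(M + X) = X*(M + X)*(X + M*X²))
r(U) = 2*U
r(132) - (-3*4)*I(-3, -2) = 2*132 - (-3*4)*(-3)²*(-2 - 3 - 2*(-3)² - 3*(-2)²) = 264 - (-12)*9*(-2 - 3 - 2*9 - 3*4) = 264 - (-12)*9*(-2 - 3 - 18 - 12) = 264 - (-12)*9*(-35) = 264 - (-12)*(-315) = 264 - 1*3780 = 264 - 3780 = -3516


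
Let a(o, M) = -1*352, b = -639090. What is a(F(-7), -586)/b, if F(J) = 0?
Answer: 176/319545 ≈ 0.00055078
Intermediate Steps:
a(o, M) = -352
a(F(-7), -586)/b = -352/(-639090) = -352*(-1/639090) = 176/319545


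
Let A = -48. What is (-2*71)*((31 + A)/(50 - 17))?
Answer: 2414/33 ≈ 73.151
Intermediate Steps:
(-2*71)*((31 + A)/(50 - 17)) = (-2*71)*((31 - 48)/(50 - 17)) = -(-2414)/33 = -142*(-17/33) = 2414/33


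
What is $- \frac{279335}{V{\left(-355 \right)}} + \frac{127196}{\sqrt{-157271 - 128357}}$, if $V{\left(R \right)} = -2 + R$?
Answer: $\frac{39905}{51} - \frac{63598 i \sqrt{7}}{707} \approx 782.45 - 238.0 i$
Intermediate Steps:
$- \frac{279335}{V{\left(-355 \right)}} + \frac{127196}{\sqrt{-157271 - 128357}} = - \frac{279335}{-2 - 355} + \frac{127196}{\sqrt{-157271 - 128357}} = - \frac{279335}{-357} + \frac{127196}{\sqrt{-285628}} = \left(-279335\right) \left(- \frac{1}{357}\right) + \frac{127196}{202 i \sqrt{7}} = \frac{39905}{51} + 127196 \left(- \frac{i \sqrt{7}}{1414}\right) = \frac{39905}{51} - \frac{63598 i \sqrt{7}}{707}$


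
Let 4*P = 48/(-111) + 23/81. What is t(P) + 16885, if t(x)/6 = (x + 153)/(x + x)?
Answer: 2012668/445 ≈ 4522.9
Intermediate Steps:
P = -445/11988 (P = (48/(-111) + 23/81)/4 = (48*(-1/111) + 23*(1/81))/4 = (-16/37 + 23/81)/4 = (¼)*(-445/2997) = -445/11988 ≈ -0.037120)
t(x) = 3*(153 + x)/x (t(x) = 6*((x + 153)/(x + x)) = 6*((153 + x)/((2*x))) = 6*((153 + x)*(1/(2*x))) = 6*((153 + x)/(2*x)) = 3*(153 + x)/x)
t(P) + 16885 = (3 + 459/(-445/11988)) + 16885 = (3 + 459*(-11988/445)) + 16885 = (3 - 5502492/445) + 16885 = -5501157/445 + 16885 = 2012668/445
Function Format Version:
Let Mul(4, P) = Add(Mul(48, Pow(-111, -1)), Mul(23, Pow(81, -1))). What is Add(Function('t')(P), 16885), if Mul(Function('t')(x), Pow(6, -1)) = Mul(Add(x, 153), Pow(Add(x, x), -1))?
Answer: Rational(2012668, 445) ≈ 4522.9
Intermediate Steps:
P = Rational(-445, 11988) (P = Mul(Rational(1, 4), Add(Mul(48, Pow(-111, -1)), Mul(23, Pow(81, -1)))) = Mul(Rational(1, 4), Add(Mul(48, Rational(-1, 111)), Mul(23, Rational(1, 81)))) = Mul(Rational(1, 4), Add(Rational(-16, 37), Rational(23, 81))) = Mul(Rational(1, 4), Rational(-445, 2997)) = Rational(-445, 11988) ≈ -0.037120)
Function('t')(x) = Mul(3, Pow(x, -1), Add(153, x)) (Function('t')(x) = Mul(6, Mul(Add(x, 153), Pow(Add(x, x), -1))) = Mul(6, Mul(Add(153, x), Pow(Mul(2, x), -1))) = Mul(6, Mul(Add(153, x), Mul(Rational(1, 2), Pow(x, -1)))) = Mul(6, Mul(Rational(1, 2), Pow(x, -1), Add(153, x))) = Mul(3, Pow(x, -1), Add(153, x)))
Add(Function('t')(P), 16885) = Add(Add(3, Mul(459, Pow(Rational(-445, 11988), -1))), 16885) = Add(Add(3, Mul(459, Rational(-11988, 445))), 16885) = Add(Add(3, Rational(-5502492, 445)), 16885) = Add(Rational(-5501157, 445), 16885) = Rational(2012668, 445)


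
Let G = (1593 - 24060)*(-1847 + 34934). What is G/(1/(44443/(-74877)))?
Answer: 11012466216549/24959 ≈ 4.4122e+8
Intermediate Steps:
G = -743365629 (G = -22467*33087 = -743365629)
G/(1/(44443/(-74877))) = -743365629*44443/(-74877) = -743365629*44443*(-1/74877) = -743365629/(1/(-44443/74877)) = -743365629/(-74877/44443) = -743365629*(-44443/74877) = 11012466216549/24959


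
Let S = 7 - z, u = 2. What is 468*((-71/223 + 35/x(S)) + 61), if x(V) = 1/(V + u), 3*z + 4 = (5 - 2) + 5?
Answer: 34337316/223 ≈ 1.5398e+5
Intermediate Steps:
z = 4/3 (z = -4/3 + ((5 - 2) + 5)/3 = -4/3 + (3 + 5)/3 = -4/3 + (⅓)*8 = -4/3 + 8/3 = 4/3 ≈ 1.3333)
S = 17/3 (S = 7 - 1*4/3 = 7 - 4/3 = 17/3 ≈ 5.6667)
x(V) = 1/(2 + V) (x(V) = 1/(V + 2) = 1/(2 + V))
468*((-71/223 + 35/x(S)) + 61) = 468*((-71/223 + 35/(1/(2 + 17/3))) + 61) = 468*((-71*1/223 + 35/(1/(23/3))) + 61) = 468*((-71/223 + 35/(3/23)) + 61) = 468*((-71/223 + 35*(23/3)) + 61) = 468*((-71/223 + 805/3) + 61) = 468*(179302/669 + 61) = 468*(220111/669) = 34337316/223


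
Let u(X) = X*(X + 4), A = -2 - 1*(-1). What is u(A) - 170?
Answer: -173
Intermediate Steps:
A = -1 (A = -2 + 1 = -1)
u(X) = X*(4 + X)
u(A) - 170 = -(4 - 1) - 170 = -1*3 - 170 = -3 - 170 = -173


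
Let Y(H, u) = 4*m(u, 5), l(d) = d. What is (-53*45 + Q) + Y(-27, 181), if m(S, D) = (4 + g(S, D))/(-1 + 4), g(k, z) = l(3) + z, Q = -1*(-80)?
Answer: -2289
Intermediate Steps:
Q = 80
g(k, z) = 3 + z
m(S, D) = 7/3 + D/3 (m(S, D) = (4 + (3 + D))/(-1 + 4) = (7 + D)/3 = (7 + D)*(⅓) = 7/3 + D/3)
Y(H, u) = 16 (Y(H, u) = 4*(7/3 + (⅓)*5) = 4*(7/3 + 5/3) = 4*4 = 16)
(-53*45 + Q) + Y(-27, 181) = (-53*45 + 80) + 16 = (-2385 + 80) + 16 = -2305 + 16 = -2289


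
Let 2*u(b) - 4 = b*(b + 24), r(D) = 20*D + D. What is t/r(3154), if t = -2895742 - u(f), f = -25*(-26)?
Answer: -1557397/33117 ≈ -47.027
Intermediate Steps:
r(D) = 21*D
f = 650
u(b) = 2 + b*(24 + b)/2 (u(b) = 2 + (b*(b + 24))/2 = 2 + (b*(24 + b))/2 = 2 + b*(24 + b)/2)
t = -3114794 (t = -2895742 - (2 + (½)*650² + 12*650) = -2895742 - (2 + (½)*422500 + 7800) = -2895742 - (2 + 211250 + 7800) = -2895742 - 1*219052 = -2895742 - 219052 = -3114794)
t/r(3154) = -3114794/(21*3154) = -3114794/66234 = -3114794*1/66234 = -1557397/33117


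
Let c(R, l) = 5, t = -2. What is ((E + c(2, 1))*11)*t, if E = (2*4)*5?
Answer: -990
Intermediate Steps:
E = 40 (E = 8*5 = 40)
((E + c(2, 1))*11)*t = ((40 + 5)*11)*(-2) = (45*11)*(-2) = 495*(-2) = -990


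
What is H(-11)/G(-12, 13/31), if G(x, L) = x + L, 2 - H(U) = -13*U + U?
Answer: 4030/359 ≈ 11.226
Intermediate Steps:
H(U) = 2 + 12*U (H(U) = 2 - (-13*U + U) = 2 - (-12)*U = 2 + 12*U)
G(x, L) = L + x
H(-11)/G(-12, 13/31) = (2 + 12*(-11))/(13/31 - 12) = (2 - 132)/(13*(1/31) - 12) = -130/(13/31 - 12) = -130/(-359/31) = -130*(-31/359) = 4030/359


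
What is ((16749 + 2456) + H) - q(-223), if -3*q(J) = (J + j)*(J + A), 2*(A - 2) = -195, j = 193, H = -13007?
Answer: 9383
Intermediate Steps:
A = -191/2 (A = 2 + (½)*(-195) = 2 - 195/2 = -191/2 ≈ -95.500)
q(J) = -(193 + J)*(-191/2 + J)/3 (q(J) = -(J + 193)*(J - 191/2)/3 = -(193 + J)*(-191/2 + J)/3)
((16749 + 2456) + H) - q(-223) = ((16749 + 2456) - 13007) - (36863/6 - 65/2*(-223) - ⅓*(-223)²) = (19205 - 13007) - (36863/6 + 14495/2 - ⅓*49729) = 6198 - (36863/6 + 14495/2 - 49729/3) = 6198 - 1*(-3185) = 6198 + 3185 = 9383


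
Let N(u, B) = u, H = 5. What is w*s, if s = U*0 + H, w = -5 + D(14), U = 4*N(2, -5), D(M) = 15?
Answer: 50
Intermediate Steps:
U = 8 (U = 4*2 = 8)
w = 10 (w = -5 + 15 = 10)
s = 5 (s = 8*0 + 5 = 0 + 5 = 5)
w*s = 10*5 = 50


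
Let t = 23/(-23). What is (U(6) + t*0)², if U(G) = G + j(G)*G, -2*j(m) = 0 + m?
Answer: 144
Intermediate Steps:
j(m) = -m/2 (j(m) = -(0 + m)/2 = -m/2)
t = -1 (t = 23*(-1/23) = -1)
U(G) = G - G²/2 (U(G) = G + (-G/2)*G = G - G²/2)
(U(6) + t*0)² = ((½)*6*(2 - 1*6) - 1*0)² = ((½)*6*(2 - 6) + 0)² = ((½)*6*(-4) + 0)² = (-12 + 0)² = (-12)² = 144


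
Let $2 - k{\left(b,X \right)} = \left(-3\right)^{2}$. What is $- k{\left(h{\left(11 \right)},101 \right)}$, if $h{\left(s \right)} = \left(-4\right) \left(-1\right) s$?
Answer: $7$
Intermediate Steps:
$h{\left(s \right)} = 4 s$
$k{\left(b,X \right)} = -7$ ($k{\left(b,X \right)} = 2 - \left(-3\right)^{2} = 2 - 9 = -7$)
$- k{\left(h{\left(11 \right)},101 \right)} = \left(-1\right) \left(-7\right) = 7$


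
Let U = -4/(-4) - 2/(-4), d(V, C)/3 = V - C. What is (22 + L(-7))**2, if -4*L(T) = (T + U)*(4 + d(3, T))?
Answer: 75625/16 ≈ 4726.6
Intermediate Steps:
d(V, C) = -3*C + 3*V (d(V, C) = 3*(V - C) = -3*C + 3*V)
U = 3/2 (U = -4*(-1/4) - 2*(-1/4) = 1 + 1/2 = 3/2 ≈ 1.5000)
L(T) = -(13 - 3*T)*(3/2 + T)/4 (L(T) = -(T + 3/2)*(4 + (-3*T + 3*3))/4 = -(3/2 + T)*(4 + (-3*T + 9))/4 = -(3/2 + T)*(4 + (9 - 3*T))/4 = -(3/2 + T)*(13 - 3*T)/4 = -(13 - 3*T)*(3/2 + T)/4)
(22 + L(-7))**2 = (22 + (-39/8 + (1/8)*(-7) + (3/4)*(-7)*(-3 - 7)))**2 = (22 + (-39/8 - 7/8 + (3/4)*(-7)*(-10)))**2 = (22 + (-39/8 - 7/8 + 105/2))**2 = (22 + 187/4)**2 = (275/4)**2 = 75625/16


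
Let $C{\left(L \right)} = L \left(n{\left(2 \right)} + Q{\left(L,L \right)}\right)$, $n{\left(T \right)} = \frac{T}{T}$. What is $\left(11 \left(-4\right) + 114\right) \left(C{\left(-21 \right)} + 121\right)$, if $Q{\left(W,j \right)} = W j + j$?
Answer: $-610400$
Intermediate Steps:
$Q{\left(W,j \right)} = j + W j$
$n{\left(T \right)} = 1$
$C{\left(L \right)} = L \left(1 + L \left(1 + L\right)\right)$
$\left(11 \left(-4\right) + 114\right) \left(C{\left(-21 \right)} + 121\right) = \left(11 \left(-4\right) + 114\right) \left(- 21 \left(1 - 21 \left(1 - 21\right)\right) + 121\right) = \left(-44 + 114\right) \left(- 21 \left(1 - -420\right) + 121\right) = 70 \left(- 21 \left(1 + 420\right) + 121\right) = 70 \left(\left(-21\right) 421 + 121\right) = 70 \left(-8841 + 121\right) = 70 \left(-8720\right) = -610400$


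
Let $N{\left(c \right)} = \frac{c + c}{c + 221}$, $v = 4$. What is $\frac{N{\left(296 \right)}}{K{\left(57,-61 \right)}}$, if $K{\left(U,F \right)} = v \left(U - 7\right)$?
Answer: $\frac{74}{12925} \approx 0.0057253$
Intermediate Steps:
$N{\left(c \right)} = \frac{2 c}{221 + c}$
$K{\left(U,F \right)} = -28 + 4 U$ ($K{\left(U,F \right)} = 4 \left(U - 7\right) = 4 \left(-7 + U\right) = -28 + 4 U$)
$\frac{N{\left(296 \right)}}{K{\left(57,-61 \right)}} = \frac{2 \cdot 296 \frac{1}{221 + 296}}{-28 + 4 \cdot 57} = \frac{2 \cdot 296 \cdot \frac{1}{517}}{-28 + 228} = \frac{2 \cdot 296 \cdot \frac{1}{517}}{200} = \frac{592}{517} \cdot \frac{1}{200} = \frac{74}{12925}$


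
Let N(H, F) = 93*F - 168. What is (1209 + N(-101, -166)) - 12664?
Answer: -27061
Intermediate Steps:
N(H, F) = -168 + 93*F
(1209 + N(-101, -166)) - 12664 = (1209 + (-168 + 93*(-166))) - 12664 = (1209 + (-168 - 15438)) - 12664 = (1209 - 15606) - 12664 = -14397 - 12664 = -27061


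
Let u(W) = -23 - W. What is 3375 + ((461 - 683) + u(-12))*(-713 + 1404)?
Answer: -157628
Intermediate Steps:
3375 + ((461 - 683) + u(-12))*(-713 + 1404) = 3375 + ((461 - 683) + (-23 - 1*(-12)))*(-713 + 1404) = 3375 + (-222 + (-23 + 12))*691 = 3375 + (-222 - 11)*691 = 3375 - 233*691 = 3375 - 161003 = -157628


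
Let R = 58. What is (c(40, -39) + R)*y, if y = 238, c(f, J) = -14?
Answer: 10472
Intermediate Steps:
(c(40, -39) + R)*y = (-14 + 58)*238 = 44*238 = 10472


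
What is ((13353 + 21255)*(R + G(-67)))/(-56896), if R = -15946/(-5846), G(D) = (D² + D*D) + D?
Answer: -4025470617/742442 ≈ -5421.9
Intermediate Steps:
G(D) = D + 2*D² (G(D) = (D² + D²) + D = 2*D² + D = D + 2*D²)
R = 7973/2923 (R = -15946*(-1/5846) = 7973/2923 ≈ 2.7277)
((13353 + 21255)*(R + G(-67)))/(-56896) = ((13353 + 21255)*(7973/2923 - 67*(1 + 2*(-67))))/(-56896) = (34608*(7973/2923 - 67*(1 - 134)))*(-1/56896) = (34608*(7973/2923 - 67*(-133)))*(-1/56896) = (34608*(7973/2923 + 8911))*(-1/56896) = (34608*(26054826/2923))*(-1/56896) = (901705418208/2923)*(-1/56896) = -4025470617/742442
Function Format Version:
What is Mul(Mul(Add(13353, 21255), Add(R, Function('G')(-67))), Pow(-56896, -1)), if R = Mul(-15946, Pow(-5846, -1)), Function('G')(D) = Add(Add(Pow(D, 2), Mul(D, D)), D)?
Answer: Rational(-4025470617, 742442) ≈ -5421.9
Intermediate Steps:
Function('G')(D) = Add(D, Mul(2, Pow(D, 2))) (Function('G')(D) = Add(Add(Pow(D, 2), Pow(D, 2)), D) = Add(Mul(2, Pow(D, 2)), D) = Add(D, Mul(2, Pow(D, 2))))
R = Rational(7973, 2923) (R = Mul(-15946, Rational(-1, 5846)) = Rational(7973, 2923) ≈ 2.7277)
Mul(Mul(Add(13353, 21255), Add(R, Function('G')(-67))), Pow(-56896, -1)) = Mul(Mul(Add(13353, 21255), Add(Rational(7973, 2923), Mul(-67, Add(1, Mul(2, -67))))), Pow(-56896, -1)) = Mul(Mul(34608, Add(Rational(7973, 2923), Mul(-67, Add(1, -134)))), Rational(-1, 56896)) = Mul(Mul(34608, Add(Rational(7973, 2923), Mul(-67, -133))), Rational(-1, 56896)) = Mul(Mul(34608, Add(Rational(7973, 2923), 8911)), Rational(-1, 56896)) = Mul(Mul(34608, Rational(26054826, 2923)), Rational(-1, 56896)) = Mul(Rational(901705418208, 2923), Rational(-1, 56896)) = Rational(-4025470617, 742442)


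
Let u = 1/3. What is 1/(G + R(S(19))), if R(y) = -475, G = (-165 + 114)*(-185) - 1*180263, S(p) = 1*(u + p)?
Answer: -1/171303 ≈ -5.8376e-6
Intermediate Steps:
u = 1/3 ≈ 0.33333
S(p) = 1/3 + p (S(p) = 1*(1/3 + p) = 1/3 + p)
G = -170828 (G = -51*(-185) - 180263 = 9435 - 180263 = -170828)
1/(G + R(S(19))) = 1/(-170828 - 475) = 1/(-171303) = -1/171303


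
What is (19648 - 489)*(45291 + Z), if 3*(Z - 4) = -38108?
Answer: 1873309543/3 ≈ 6.2444e+8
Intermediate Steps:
Z = -38096/3 (Z = 4 + (1/3)*(-38108) = 4 - 38108/3 = -38096/3 ≈ -12699.)
(19648 - 489)*(45291 + Z) = (19648 - 489)*(45291 - 38096/3) = 19159*(97777/3) = 1873309543/3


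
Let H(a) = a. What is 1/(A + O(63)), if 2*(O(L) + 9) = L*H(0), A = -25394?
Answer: -1/25403 ≈ -3.9365e-5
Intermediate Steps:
O(L) = -9 (O(L) = -9 + (L*0)/2 = -9 + (½)*0 = -9 + 0 = -9)
1/(A + O(63)) = 1/(-25394 - 9) = 1/(-25403) = -1/25403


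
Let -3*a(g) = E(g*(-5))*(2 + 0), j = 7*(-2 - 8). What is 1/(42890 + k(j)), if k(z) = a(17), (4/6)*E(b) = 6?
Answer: 1/42884 ≈ 2.3319e-5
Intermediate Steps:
E(b) = 9 (E(b) = (3/2)*6 = 9)
j = -70 (j = 7*(-10) = -70)
a(g) = -6 (a(g) = -3*(2 + 0) = -3*2 = -⅓*18 = -6)
k(z) = -6
1/(42890 + k(j)) = 1/(42890 - 6) = 1/42884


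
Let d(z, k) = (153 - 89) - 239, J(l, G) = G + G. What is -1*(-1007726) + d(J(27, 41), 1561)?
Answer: 1007551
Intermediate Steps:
J(l, G) = 2*G
d(z, k) = -175 (d(z, k) = 64 - 239 = -175)
-1*(-1007726) + d(J(27, 41), 1561) = -1*(-1007726) - 175 = 1007726 - 175 = 1007551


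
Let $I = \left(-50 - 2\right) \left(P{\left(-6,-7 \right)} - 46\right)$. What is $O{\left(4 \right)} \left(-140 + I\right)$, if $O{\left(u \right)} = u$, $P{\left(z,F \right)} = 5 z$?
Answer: $15248$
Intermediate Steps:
$I = 3952$ ($I = \left(-50 - 2\right) \left(5 \left(-6\right) - 46\right) = - 52 \left(-30 - 46\right) = \left(-52\right) \left(-76\right) = 3952$)
$O{\left(4 \right)} \left(-140 + I\right) = 4 \left(-140 + 3952\right) = 4 \cdot 3812 = 15248$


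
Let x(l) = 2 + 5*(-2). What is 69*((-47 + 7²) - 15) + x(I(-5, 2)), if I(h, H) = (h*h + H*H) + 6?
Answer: -905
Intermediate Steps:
I(h, H) = 6 + H² + h² (I(h, H) = (h² + H²) + 6 = (H² + h²) + 6 = 6 + H² + h²)
x(l) = -8 (x(l) = 2 - 10 = -8)
69*((-47 + 7²) - 15) + x(I(-5, 2)) = 69*((-47 + 7²) - 15) - 8 = 69*((-47 + 49) - 15) - 8 = 69*(2 - 15) - 8 = 69*(-13) - 8 = -897 - 8 = -905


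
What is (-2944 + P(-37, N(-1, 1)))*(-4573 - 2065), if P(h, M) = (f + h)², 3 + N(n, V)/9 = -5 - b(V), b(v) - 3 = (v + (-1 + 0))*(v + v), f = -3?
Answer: 8921472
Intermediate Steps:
b(v) = 3 + 2*v*(-1 + v) (b(v) = 3 + (v + (-1 + 0))*(v + v) = 3 + (v - 1)*(2*v) = 3 + (-1 + v)*(2*v) = 3 + 2*v*(-1 + v))
N(n, V) = -99 - 18*V² + 18*V (N(n, V) = -27 + 9*(-5 - (3 - 2*V + 2*V²)) = -27 + 9*(-5 + (-3 - 2*V² + 2*V)) = -27 + 9*(-8 - 2*V² + 2*V) = -27 + (-72 - 18*V² + 18*V) = -99 - 18*V² + 18*V)
P(h, M) = (-3 + h)²
(-2944 + P(-37, N(-1, 1)))*(-4573 - 2065) = (-2944 + (-3 - 37)²)*(-4573 - 2065) = (-2944 + (-40)²)*(-6638) = (-2944 + 1600)*(-6638) = -1344*(-6638) = 8921472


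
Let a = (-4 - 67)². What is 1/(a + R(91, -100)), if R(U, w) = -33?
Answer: 1/5008 ≈ 0.00019968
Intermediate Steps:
a = 5041 (a = (-71)² = 5041)
1/(a + R(91, -100)) = 1/(5041 - 33) = 1/5008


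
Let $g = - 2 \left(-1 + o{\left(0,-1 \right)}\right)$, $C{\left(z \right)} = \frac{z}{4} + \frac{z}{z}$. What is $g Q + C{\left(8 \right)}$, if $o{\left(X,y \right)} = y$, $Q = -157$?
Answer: $-625$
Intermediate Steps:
$C{\left(z \right)} = 1 + \frac{z}{4}$ ($C{\left(z \right)} = z \frac{1}{4} + 1 = \frac{z}{4} + 1 = 1 + \frac{z}{4}$)
$g = 4$ ($g = - 2 \left(-1 - 1\right) = \left(-2\right) \left(-2\right) = 4$)
$g Q + C{\left(8 \right)} = 4 \left(-157\right) + \left(1 + \frac{1}{4} \cdot 8\right) = -628 + \left(1 + 2\right) = -628 + 3 = -625$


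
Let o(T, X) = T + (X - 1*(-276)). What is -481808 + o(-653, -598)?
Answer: -482783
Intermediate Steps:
o(T, X) = 276 + T + X (o(T, X) = T + (X + 276) = T + (276 + X) = 276 + T + X)
-481808 + o(-653, -598) = -481808 + (276 - 653 - 598) = -481808 - 975 = -482783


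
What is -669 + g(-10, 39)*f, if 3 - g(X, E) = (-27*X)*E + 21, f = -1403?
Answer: 14798175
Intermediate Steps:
g(X, E) = -18 + 27*E*X (g(X, E) = 3 - ((-27*X)*E + 21) = 3 - (-27*E*X + 21) = 3 - (21 - 27*E*X) = 3 + (-21 + 27*E*X) = -18 + 27*E*X)
-669 + g(-10, 39)*f = -669 + (-18 + 27*39*(-10))*(-1403) = -669 + (-18 - 10530)*(-1403) = -669 - 10548*(-1403) = -669 + 14798844 = 14798175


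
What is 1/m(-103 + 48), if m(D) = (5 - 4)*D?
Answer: -1/55 ≈ -0.018182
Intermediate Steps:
m(D) = D (m(D) = 1*D = D)
1/m(-103 + 48) = 1/(-103 + 48) = 1/(-55) = -1/55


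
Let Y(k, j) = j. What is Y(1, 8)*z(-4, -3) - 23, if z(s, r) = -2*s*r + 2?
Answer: -199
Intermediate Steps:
z(s, r) = 2 - 2*r*s (z(s, r) = -2*r*s + 2 = 2 - 2*r*s)
Y(1, 8)*z(-4, -3) - 23 = 8*(2 - 2*(-3)*(-4)) - 23 = 8*(2 - 24) - 23 = 8*(-22) - 23 = -176 - 23 = -199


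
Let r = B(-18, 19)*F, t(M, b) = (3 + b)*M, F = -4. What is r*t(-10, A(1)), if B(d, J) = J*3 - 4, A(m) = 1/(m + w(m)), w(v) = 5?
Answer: 20140/3 ≈ 6713.3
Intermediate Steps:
A(m) = 1/(5 + m) (A(m) = 1/(m + 5) = 1/(5 + m))
B(d, J) = -4 + 3*J (B(d, J) = 3*J - 4 = -4 + 3*J)
t(M, b) = M*(3 + b)
r = -212 (r = (-4 + 3*19)*(-4) = (-4 + 57)*(-4) = 53*(-4) = -212)
r*t(-10, A(1)) = -(-2120)*(3 + 1/(5 + 1)) = -(-2120)*(3 + 1/6) = -(-2120)*(3 + ⅙) = -(-2120)*19/6 = -212*(-95/3) = 20140/3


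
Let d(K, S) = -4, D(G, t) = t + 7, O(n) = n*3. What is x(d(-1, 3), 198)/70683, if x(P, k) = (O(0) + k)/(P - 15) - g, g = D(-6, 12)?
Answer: -559/1342977 ≈ -0.00041624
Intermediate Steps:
O(n) = 3*n
D(G, t) = 7 + t
g = 19 (g = 7 + 12 = 19)
x(P, k) = -19 + k/(-15 + P) (x(P, k) = (3*0 + k)/(P - 15) - 1*19 = (0 + k)/(-15 + P) - 19 = k/(-15 + P) - 19 = -19 + k/(-15 + P))
x(d(-1, 3), 198)/70683 = ((285 + 198 - 19*(-4))/(-15 - 4))/70683 = ((285 + 198 + 76)/(-19))*(1/70683) = -1/19*559*(1/70683) = -559/19*1/70683 = -559/1342977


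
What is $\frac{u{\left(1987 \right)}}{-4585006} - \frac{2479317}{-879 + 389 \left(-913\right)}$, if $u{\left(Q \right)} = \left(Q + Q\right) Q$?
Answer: $\frac{4278151362367}{816213598108} \approx 5.2415$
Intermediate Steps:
$u{\left(Q \right)} = 2 Q^{2}$ ($u{\left(Q \right)} = 2 Q Q = 2 Q^{2}$)
$\frac{u{\left(1987 \right)}}{-4585006} - \frac{2479317}{-879 + 389 \left(-913\right)} = \frac{2 \cdot 1987^{2}}{-4585006} - \frac{2479317}{-879 + 389 \left(-913\right)} = 2 \cdot 3948169 \left(- \frac{1}{4585006}\right) - \frac{2479317}{-879 - 355157} = 7896338 \left(- \frac{1}{4585006}\right) - \frac{2479317}{-356036} = - \frac{3948169}{2292503} - - \frac{2479317}{356036} = - \frac{3948169}{2292503} + \frac{2479317}{356036} = \frac{4278151362367}{816213598108}$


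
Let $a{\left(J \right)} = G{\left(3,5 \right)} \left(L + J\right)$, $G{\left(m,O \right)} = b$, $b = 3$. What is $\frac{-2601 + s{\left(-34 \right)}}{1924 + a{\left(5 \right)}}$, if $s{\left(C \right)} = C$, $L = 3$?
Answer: $- \frac{2635}{1948} \approx -1.3527$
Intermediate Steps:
$G{\left(m,O \right)} = 3$
$a{\left(J \right)} = 9 + 3 J$ ($a{\left(J \right)} = 3 \left(3 + J\right) = 9 + 3 J$)
$\frac{-2601 + s{\left(-34 \right)}}{1924 + a{\left(5 \right)}} = \frac{-2601 - 34}{1924 + \left(9 + 3 \cdot 5\right)} = - \frac{2635}{1924 + \left(9 + 15\right)} = - \frac{2635}{1924 + 24} = - \frac{2635}{1948}$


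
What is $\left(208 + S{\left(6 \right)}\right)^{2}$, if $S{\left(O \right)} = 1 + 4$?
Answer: $45369$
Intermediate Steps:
$S{\left(O \right)} = 5$
$\left(208 + S{\left(6 \right)}\right)^{2} = \left(208 + 5\right)^{2} = 213^{2} = 45369$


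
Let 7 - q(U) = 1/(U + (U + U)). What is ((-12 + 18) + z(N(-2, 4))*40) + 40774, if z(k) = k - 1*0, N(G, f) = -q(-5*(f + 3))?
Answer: 850492/21 ≈ 40500.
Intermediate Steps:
q(U) = 7 - 1/(3*U) (q(U) = 7 - 1/(U + (U + U)) = 7 - 1/(U + 2*U) = 7 - 1/(3*U))
N(G, f) = -7 + 1/(3*(-15 - 5*f)) (N(G, f) = -(7 - (-1/(5*(f + 3)))/3) = -(7 - (-1/(5*(3 + f)))/3) = -(7 - 1/(3*(-15 - 5*f))) = -7 + 1/(3*(-15 - 5*f)))
z(k) = k (z(k) = k + 0 = k)
((-12 + 18) + z(N(-2, 4))*40) + 40774 = ((-12 + 18) + ((-316 - 105*4)/(15*(3 + 4)))*40) + 40774 = (6 + ((1/15)*(-316 - 420)/7)*40) + 40774 = (6 + ((1/15)*(⅐)*(-736))*40) + 40774 = (6 - 736/105*40) + 40774 = (6 - 5888/21) + 40774 = -5762/21 + 40774 = 850492/21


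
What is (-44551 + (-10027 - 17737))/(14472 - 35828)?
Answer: 72315/21356 ≈ 3.3862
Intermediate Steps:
(-44551 + (-10027 - 17737))/(14472 - 35828) = (-44551 - 27764)/(-21356) = -72315*(-1/21356) = 72315/21356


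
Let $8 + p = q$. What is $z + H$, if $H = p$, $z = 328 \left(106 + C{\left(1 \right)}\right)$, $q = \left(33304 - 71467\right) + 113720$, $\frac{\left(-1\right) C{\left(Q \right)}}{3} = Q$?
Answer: $109333$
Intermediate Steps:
$C{\left(Q \right)} = - 3 Q$
$q = 75557$ ($q = -38163 + 113720 = 75557$)
$z = 33784$ ($z = 328 \left(106 - 3\right) = 328 \cdot 103 = 33784$)
$p = 75549$ ($p = -8 + 75557 = 75549$)
$H = 75549$
$z + H = 33784 + 75549 = 109333$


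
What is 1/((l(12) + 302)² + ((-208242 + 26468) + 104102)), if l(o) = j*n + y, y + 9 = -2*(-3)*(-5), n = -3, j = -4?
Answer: -1/2047 ≈ -0.00048852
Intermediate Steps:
y = -39 (y = -9 - 2*(-3)*(-5) = -9 + 6*(-5) = -9 - 30 = -39)
l(o) = -27 (l(o) = -4*(-3) - 39 = 12 - 39 = -27)
1/((l(12) + 302)² + ((-208242 + 26468) + 104102)) = 1/((-27 + 302)² + ((-208242 + 26468) + 104102)) = 1/(275² + (-181774 + 104102)) = 1/(75625 - 77672) = 1/(-2047) = -1/2047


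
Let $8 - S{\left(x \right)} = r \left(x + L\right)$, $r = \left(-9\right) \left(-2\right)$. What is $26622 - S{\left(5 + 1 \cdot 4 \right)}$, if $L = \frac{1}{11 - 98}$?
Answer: $\frac{776498}{29} \approx 26776.0$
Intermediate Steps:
$r = 18$
$L = - \frac{1}{87}$ ($L = \frac{1}{-87} = - \frac{1}{87} \approx -0.011494$)
$S{\left(x \right)} = \frac{238}{29} - 18 x$ ($S{\left(x \right)} = 8 - 18 \left(x - \frac{1}{87}\right) = 8 - 18 \left(- \frac{1}{87} + x\right) = 8 - \left(- \frac{6}{29} + 18 x\right) = \frac{238}{29} - 18 x$)
$26622 - S{\left(5 + 1 \cdot 4 \right)} = 26622 - \left(\frac{238}{29} - 18 \left(5 + 1 \cdot 4\right)\right) = 26622 - \left(\frac{238}{29} - 18 \left(5 + 4\right)\right) = 26622 - \left(\frac{238}{29} - 162\right) = 26622 - - \frac{4460}{29} = 26622 + \frac{4460}{29} = \frac{776498}{29}$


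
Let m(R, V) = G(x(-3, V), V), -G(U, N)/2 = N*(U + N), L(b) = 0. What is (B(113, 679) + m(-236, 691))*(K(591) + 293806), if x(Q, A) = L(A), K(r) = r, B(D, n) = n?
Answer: -280938052351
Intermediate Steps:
x(Q, A) = 0
G(U, N) = -2*N*(N + U) (G(U, N) = -2*N*(U + N) = -2*N*(N + U))
m(R, V) = -2*V² (m(R, V) = -2*V*(V + 0) = -2*V*V = -2*V²)
(B(113, 679) + m(-236, 691))*(K(591) + 293806) = (679 - 2*691²)*(591 + 293806) = (679 - 2*477481)*294397 = (679 - 954962)*294397 = -954283*294397 = -280938052351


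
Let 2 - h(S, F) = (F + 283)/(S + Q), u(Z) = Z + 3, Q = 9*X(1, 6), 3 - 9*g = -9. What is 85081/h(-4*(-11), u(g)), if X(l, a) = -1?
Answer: -8933505/652 ≈ -13702.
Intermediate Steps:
g = 4/3 (g = ⅓ - ⅑*(-9) = ⅓ + 1 = 4/3 ≈ 1.3333)
Q = -9 (Q = 9*(-1) = -9)
u(Z) = 3 + Z
h(S, F) = 2 - (283 + F)/(-9 + S) (h(S, F) = 2 - (F + 283)/(S - 9) = 2 - (283 + F)/(-9 + S))
85081/h(-4*(-11), u(g)) = 85081/(((-301 - (3 + 4/3) + 2*(-4*(-11)))/(-9 - 4*(-11)))) = 85081/(((-301 - 1*13/3 + 2*44)/(-9 + 44))) = 85081/(((-301 - 13/3 + 88)/35)) = 85081/(((1/35)*(-652/3))) = 85081/(-652/105) = 85081*(-105/652) = -8933505/652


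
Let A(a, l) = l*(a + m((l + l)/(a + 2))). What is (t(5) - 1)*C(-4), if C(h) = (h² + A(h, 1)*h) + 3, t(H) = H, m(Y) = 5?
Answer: 60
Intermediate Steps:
A(a, l) = l*(5 + a) (A(a, l) = l*(a + 5) = l*(5 + a))
C(h) = 3 + h² + h*(5 + h) (C(h) = (h² + (1*(5 + h))*h) + 3 = (h² + (5 + h)*h) + 3 = (h² + h*(5 + h)) + 3 = 3 + h² + h*(5 + h))
(t(5) - 1)*C(-4) = (5 - 1)*(3 + (-4)² - 4*(5 - 4)) = 4*(3 + 16 - 4*1) = 4*(3 + 16 - 4) = 4*15 = 60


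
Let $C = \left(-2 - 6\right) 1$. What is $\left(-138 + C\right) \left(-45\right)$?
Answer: $6570$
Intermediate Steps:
$C = -8$ ($C = \left(-8\right) 1 = -8$)
$\left(-138 + C\right) \left(-45\right) = \left(-138 - 8\right) \left(-45\right) = \left(-146\right) \left(-45\right) = 6570$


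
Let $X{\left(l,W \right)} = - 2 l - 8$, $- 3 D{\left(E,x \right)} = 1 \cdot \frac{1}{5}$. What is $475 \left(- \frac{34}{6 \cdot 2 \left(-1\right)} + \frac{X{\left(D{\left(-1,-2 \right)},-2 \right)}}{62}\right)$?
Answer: $\frac{79705}{62} \approx 1285.6$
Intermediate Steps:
$D{\left(E,x \right)} = - \frac{1}{15}$ ($D{\left(E,x \right)} = - \frac{1 \cdot \frac{1}{5}}{3} = \left(- \frac{1}{3}\right) \frac{1}{5} = - \frac{1}{15}$)
$X{\left(l,W \right)} = -8 - 2 l$
$475 \left(- \frac{34}{6 \cdot 2 \left(-1\right)} + \frac{X{\left(D{\left(-1,-2 \right)},-2 \right)}}{62}\right) = 475 \left(- \frac{34}{6 \cdot 2 \left(-1\right)} + \frac{-8 - - \frac{2}{15}}{62}\right) = 475 \left(- \frac{34}{12 \left(-1\right)} + \left(-8 + \frac{2}{15}\right) \frac{1}{62}\right) = 475 \left(- \frac{34}{-12} - \frac{59}{465}\right) = 475 \left(\left(-34\right) \left(- \frac{1}{12}\right) - \frac{59}{465}\right) = 475 \left(\frac{17}{6} - \frac{59}{465}\right) = 475 \cdot \frac{839}{310} = \frac{79705}{62}$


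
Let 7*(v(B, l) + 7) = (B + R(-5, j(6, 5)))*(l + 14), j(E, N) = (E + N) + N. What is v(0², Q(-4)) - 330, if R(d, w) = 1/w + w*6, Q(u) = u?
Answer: -11187/56 ≈ -199.77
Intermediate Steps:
j(E, N) = E + 2*N
R(d, w) = 1/w + 6*w
v(B, l) = -7 + (14 + l)*(1537/16 + B)/7 (v(B, l) = -7 + ((B + (1/(6 + 2*5) + 6*(6 + 2*5)))*(l + 14))/7 = -7 + ((B + (1/(6 + 10) + 6*(6 + 10)))*(14 + l))/7 = -7 + ((B + (1/16 + 6*16))*(14 + l))/7 = -7 + ((B + (1/16 + 96))*(14 + l))/7 = -7 + ((B + 1537/16)*(14 + l))/7 = -7 + ((1537/16 + B)*(14 + l))/7 = -7 + ((14 + l)*(1537/16 + B))/7 = -7 + (14 + l)*(1537/16 + B)/7)
v(0², Q(-4)) - 330 = (1481/8 + 2*0² + (1537/112)*(-4) + (⅐)*0²*(-4)) - 330 = (1481/8 + 2*0 - 1537/28 + (⅐)*0*(-4)) - 330 = (1481/8 + 0 - 1537/28 + 0) - 330 = 7293/56 - 330 = -11187/56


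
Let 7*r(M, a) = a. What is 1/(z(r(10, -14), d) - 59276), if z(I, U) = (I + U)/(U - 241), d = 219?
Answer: -22/1304289 ≈ -1.6867e-5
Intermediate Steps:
r(M, a) = a/7
z(I, U) = (I + U)/(-241 + U)
1/(z(r(10, -14), d) - 59276) = 1/(((1/7)*(-14) + 219)/(-241 + 219) - 59276) = 1/((-2 + 219)/(-22) - 59276) = 1/(-1/22*217 - 59276) = 1/(-217/22 - 59276) = 1/(-1304289/22) = -22/1304289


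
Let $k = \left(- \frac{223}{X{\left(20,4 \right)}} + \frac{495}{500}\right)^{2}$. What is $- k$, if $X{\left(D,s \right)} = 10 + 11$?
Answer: $- \frac{408888841}{4410000} \approx -92.719$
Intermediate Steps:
$X{\left(D,s \right)} = 21$
$k = \frac{408888841}{4410000}$ ($k = \left(- \frac{223}{21} + \frac{495}{500}\right)^{2} = \left(\left(-223\right) \frac{1}{21} + 495 \cdot \frac{1}{500}\right)^{2} = \left(- \frac{223}{21} + \frac{99}{100}\right)^{2} = \left(- \frac{20221}{2100}\right)^{2} = \frac{408888841}{4410000} \approx 92.719$)
$- k = \left(-1\right) \frac{408888841}{4410000} = - \frac{408888841}{4410000}$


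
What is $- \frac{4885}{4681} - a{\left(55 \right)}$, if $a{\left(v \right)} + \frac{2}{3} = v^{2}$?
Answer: $- \frac{42485368}{14043} \approx -3025.4$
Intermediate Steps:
$a{\left(v \right)} = - \frac{2}{3} + v^{2}$
$- \frac{4885}{4681} - a{\left(55 \right)} = - \frac{4885}{4681} - \left(- \frac{2}{3} + 55^{2}\right) = \left(-4885\right) \frac{1}{4681} - \left(- \frac{2}{3} + 3025\right) = - \frac{4885}{4681} - \frac{9073}{3} = - \frac{42485368}{14043}$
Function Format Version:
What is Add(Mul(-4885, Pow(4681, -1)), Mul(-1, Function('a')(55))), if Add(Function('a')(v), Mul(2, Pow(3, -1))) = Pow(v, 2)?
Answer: Rational(-42485368, 14043) ≈ -3025.4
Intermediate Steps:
Function('a')(v) = Add(Rational(-2, 3), Pow(v, 2))
Add(Mul(-4885, Pow(4681, -1)), Mul(-1, Function('a')(55))) = Add(Mul(-4885, Pow(4681, -1)), Mul(-1, Add(Rational(-2, 3), Pow(55, 2)))) = Add(Mul(-4885, Rational(1, 4681)), Mul(-1, Add(Rational(-2, 3), 3025))) = Add(Rational(-4885, 4681), Mul(-1, Rational(9073, 3))) = Add(Rational(-4885, 4681), Rational(-9073, 3)) = Rational(-42485368, 14043)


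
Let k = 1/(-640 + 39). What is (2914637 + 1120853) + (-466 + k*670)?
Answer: 2425048754/601 ≈ 4.0350e+6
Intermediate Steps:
k = -1/601 (k = 1/(-601) = -1/601 ≈ -0.0016639)
(2914637 + 1120853) + (-466 + k*670) = (2914637 + 1120853) + (-466 - 1/601*670) = 4035490 + (-466 - 670/601) = 4035490 - 280736/601 = 2425048754/601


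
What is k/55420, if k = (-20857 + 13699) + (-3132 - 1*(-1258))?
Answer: -2258/13855 ≈ -0.16297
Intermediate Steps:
k = -9032 (k = -7158 + (-3132 + 1258) = -7158 - 1874 = -9032)
k/55420 = -9032/55420 = -9032*1/55420 = -2258/13855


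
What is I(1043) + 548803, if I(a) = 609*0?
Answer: 548803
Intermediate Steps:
I(a) = 0
I(1043) + 548803 = 0 + 548803 = 548803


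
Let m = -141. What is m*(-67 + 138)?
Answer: -10011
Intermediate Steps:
m*(-67 + 138) = -141*(-67 + 138) = -141*71 = -10011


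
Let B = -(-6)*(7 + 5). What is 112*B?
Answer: 8064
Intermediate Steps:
B = 72 (B = -(-6)*12 = -1*(-72) = 72)
112*B = 112*72 = 8064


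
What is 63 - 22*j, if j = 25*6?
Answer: -3237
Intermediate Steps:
j = 150
63 - 22*j = 63 - 22*150 = 63 - 3300 = -3237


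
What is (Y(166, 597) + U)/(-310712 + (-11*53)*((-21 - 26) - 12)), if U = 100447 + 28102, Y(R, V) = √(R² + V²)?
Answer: -128549/276315 - √383965/276315 ≈ -0.46747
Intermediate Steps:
U = 128549
(Y(166, 597) + U)/(-310712 + (-11*53)*((-21 - 26) - 12)) = (√(166² + 597²) + 128549)/(-310712 + (-11*53)*((-21 - 26) - 12)) = (√(27556 + 356409) + 128549)/(-310712 - 583*(-47 - 12)) = (√383965 + 128549)/(-310712 - 583*(-59)) = (128549 + √383965)/(-310712 + 34397) = (128549 + √383965)/(-276315) = (128549 + √383965)*(-1/276315) = -128549/276315 - √383965/276315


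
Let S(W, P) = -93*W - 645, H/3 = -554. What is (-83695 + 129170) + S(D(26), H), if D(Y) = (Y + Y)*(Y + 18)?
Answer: -167954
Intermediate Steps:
H = -1662 (H = 3*(-554) = -1662)
D(Y) = 2*Y*(18 + Y) (D(Y) = (2*Y)*(18 + Y) = 2*Y*(18 + Y))
S(W, P) = -645 - 93*W
(-83695 + 129170) + S(D(26), H) = (-83695 + 129170) + (-645 - 186*26*(18 + 26)) = 45475 + (-645 - 186*26*44) = 45475 + (-645 - 93*2288) = 45475 + (-645 - 212784) = 45475 - 213429 = -167954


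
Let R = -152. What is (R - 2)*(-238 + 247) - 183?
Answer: -1569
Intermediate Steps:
(R - 2)*(-238 + 247) - 183 = (-152 - 2)*(-238 + 247) - 183 = -154*9 - 183 = -1386 - 183 = -1569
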